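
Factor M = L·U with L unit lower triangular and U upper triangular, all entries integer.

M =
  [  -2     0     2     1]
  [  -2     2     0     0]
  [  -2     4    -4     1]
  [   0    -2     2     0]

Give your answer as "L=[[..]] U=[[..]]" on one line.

L=[[1,0,0,0],[1,1,0,0],[1,2,1,0],[0,-1,0,1]] U=[[-2,0,2,1],[0,2,-2,-1],[0,0,-2,2],[0,0,0,-1]]

  row1 -= 1·row0 → [0,2,-2,-1]
  row2 -= 1·row0 → [0,4,-6,0]
  row3 -= 0·row0 → [0,-2,2,0]
  row2 -= 2·row1 → [0,0,-2,2]
  row3 -= -1·row1 → [0,0,0,-1]
  row3 -= 0·row2 → [0,0,0,-1]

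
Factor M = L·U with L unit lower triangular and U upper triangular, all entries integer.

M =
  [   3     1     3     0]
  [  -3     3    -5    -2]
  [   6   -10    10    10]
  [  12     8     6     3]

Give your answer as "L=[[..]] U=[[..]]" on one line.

  r1 -= -1·r0 → [0,4,-2,-2]
  r2 -= 2·r0 → [0,-12,4,10]
  r3 -= 4·r0 → [0,4,-6,3]
  r2 -= -3·r1 → [0,0,-2,4]
  r3 -= 1·r1 → [0,0,-4,5]
  r3 -= 2·r2 → [0,0,0,-3]

L=[[1,0,0,0],[-1,1,0,0],[2,-3,1,0],[4,1,2,1]] U=[[3,1,3,0],[0,4,-2,-2],[0,0,-2,4],[0,0,0,-3]]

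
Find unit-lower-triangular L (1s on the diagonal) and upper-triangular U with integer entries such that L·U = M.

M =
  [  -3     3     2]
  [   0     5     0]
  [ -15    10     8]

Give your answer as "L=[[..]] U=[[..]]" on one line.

L=[[1,0,0],[0,1,0],[5,-1,1]] U=[[-3,3,2],[0,5,0],[0,0,-2]]

  R1 -= 0·R0 → [0,5,0]
  R2 -= 5·R0 → [0,-5,-2]
  R2 -= -1·R1 → [0,0,-2]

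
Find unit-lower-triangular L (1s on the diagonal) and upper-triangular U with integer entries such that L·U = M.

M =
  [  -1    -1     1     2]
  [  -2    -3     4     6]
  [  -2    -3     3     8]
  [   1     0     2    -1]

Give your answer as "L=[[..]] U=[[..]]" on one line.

L=[[1,0,0,0],[2,1,0,0],[2,1,1,0],[-1,1,-1,1]] U=[[-1,-1,1,2],[0,-1,2,2],[0,0,-1,2],[0,0,0,1]]

  R1 -= 2·R0 → [0,-1,2,2]
  R2 -= 2·R0 → [0,-1,1,4]
  R3 -= -1·R0 → [0,-1,3,1]
  R2 -= 1·R1 → [0,0,-1,2]
  R3 -= 1·R1 → [0,0,1,-1]
  R3 -= -1·R2 → [0,0,0,1]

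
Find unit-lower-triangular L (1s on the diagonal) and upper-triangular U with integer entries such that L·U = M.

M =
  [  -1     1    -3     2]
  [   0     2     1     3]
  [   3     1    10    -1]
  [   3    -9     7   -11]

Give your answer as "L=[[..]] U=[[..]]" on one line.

L=[[1,0,0,0],[0,1,0,0],[-3,2,1,0],[-3,-3,-1,1]] U=[[-1,1,-3,2],[0,2,1,3],[0,0,-1,-1],[0,0,0,3]]

  row1 -= 0·row0 → [0,2,1,3]
  row2 -= -3·row0 → [0,4,1,5]
  row3 -= -3·row0 → [0,-6,-2,-5]
  row2 -= 2·row1 → [0,0,-1,-1]
  row3 -= -3·row1 → [0,0,1,4]
  row3 -= -1·row2 → [0,0,0,3]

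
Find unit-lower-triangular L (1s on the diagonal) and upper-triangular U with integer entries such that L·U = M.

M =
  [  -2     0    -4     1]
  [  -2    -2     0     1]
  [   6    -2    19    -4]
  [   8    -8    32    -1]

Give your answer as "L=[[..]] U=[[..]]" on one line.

  r1 -= 1·r0 → [0,-2,4,0]
  r2 -= -3·r0 → [0,-2,7,-1]
  r3 -= -4·r0 → [0,-8,16,3]
  r2 -= 1·r1 → [0,0,3,-1]
  r3 -= 4·r1 → [0,0,0,3]
  r3 -= 0·r2 → [0,0,0,3]

L=[[1,0,0,0],[1,1,0,0],[-3,1,1,0],[-4,4,0,1]] U=[[-2,0,-4,1],[0,-2,4,0],[0,0,3,-1],[0,0,0,3]]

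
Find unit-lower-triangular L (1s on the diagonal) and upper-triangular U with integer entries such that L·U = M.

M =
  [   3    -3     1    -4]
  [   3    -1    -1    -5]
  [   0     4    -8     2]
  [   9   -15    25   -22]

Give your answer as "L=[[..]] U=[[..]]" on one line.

  R1 -= 1·R0 → [0,2,-2,-1]
  R2 -= 0·R0 → [0,4,-8,2]
  R3 -= 3·R0 → [0,-6,22,-10]
  R2 -= 2·R1 → [0,0,-4,4]
  R3 -= -3·R1 → [0,0,16,-13]
  R3 -= -4·R2 → [0,0,0,3]

L=[[1,0,0,0],[1,1,0,0],[0,2,1,0],[3,-3,-4,1]] U=[[3,-3,1,-4],[0,2,-2,-1],[0,0,-4,4],[0,0,0,3]]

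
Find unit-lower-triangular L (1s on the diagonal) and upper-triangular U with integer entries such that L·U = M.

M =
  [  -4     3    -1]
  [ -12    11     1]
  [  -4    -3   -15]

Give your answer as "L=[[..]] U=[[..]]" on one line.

  R1 -= 3·R0 → [0,2,4]
  R2 -= 1·R0 → [0,-6,-14]
  R2 -= -3·R1 → [0,0,-2]

L=[[1,0,0],[3,1,0],[1,-3,1]] U=[[-4,3,-1],[0,2,4],[0,0,-2]]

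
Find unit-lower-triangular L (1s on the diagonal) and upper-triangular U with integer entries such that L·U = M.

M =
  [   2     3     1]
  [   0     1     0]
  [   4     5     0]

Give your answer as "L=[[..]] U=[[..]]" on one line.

L=[[1,0,0],[0,1,0],[2,-1,1]] U=[[2,3,1],[0,1,0],[0,0,-2]]

  r1 -= 0·r0 → [0,1,0]
  r2 -= 2·r0 → [0,-1,-2]
  r2 -= -1·r1 → [0,0,-2]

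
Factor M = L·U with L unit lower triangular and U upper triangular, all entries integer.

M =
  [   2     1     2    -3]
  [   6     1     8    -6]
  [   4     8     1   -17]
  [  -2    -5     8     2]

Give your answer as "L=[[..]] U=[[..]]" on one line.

  r1 -= 3·r0 → [0,-2,2,3]
  r2 -= 2·r0 → [0,6,-3,-11]
  r3 -= -1·r0 → [0,-4,10,-1]
  r2 -= -3·r1 → [0,0,3,-2]
  r3 -= 2·r1 → [0,0,6,-7]
  r3 -= 2·r2 → [0,0,0,-3]

L=[[1,0,0,0],[3,1,0,0],[2,-3,1,0],[-1,2,2,1]] U=[[2,1,2,-3],[0,-2,2,3],[0,0,3,-2],[0,0,0,-3]]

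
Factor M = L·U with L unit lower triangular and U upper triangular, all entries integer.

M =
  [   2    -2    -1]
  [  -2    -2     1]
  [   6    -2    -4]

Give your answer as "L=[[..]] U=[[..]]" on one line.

L=[[1,0,0],[-1,1,0],[3,-1,1]] U=[[2,-2,-1],[0,-4,0],[0,0,-1]]

  row1 -= -1·row0 → [0,-4,0]
  row2 -= 3·row0 → [0,4,-1]
  row2 -= -1·row1 → [0,0,-1]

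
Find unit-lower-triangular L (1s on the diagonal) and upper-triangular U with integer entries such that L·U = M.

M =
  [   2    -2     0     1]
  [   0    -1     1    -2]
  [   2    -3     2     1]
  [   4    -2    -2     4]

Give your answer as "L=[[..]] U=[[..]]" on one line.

L=[[1,0,0,0],[0,1,0,0],[1,1,1,0],[2,-2,0,1]] U=[[2,-2,0,1],[0,-1,1,-2],[0,0,1,2],[0,0,0,-2]]

  R1 -= 0·R0 → [0,-1,1,-2]
  R2 -= 1·R0 → [0,-1,2,0]
  R3 -= 2·R0 → [0,2,-2,2]
  R2 -= 1·R1 → [0,0,1,2]
  R3 -= -2·R1 → [0,0,0,-2]
  R3 -= 0·R2 → [0,0,0,-2]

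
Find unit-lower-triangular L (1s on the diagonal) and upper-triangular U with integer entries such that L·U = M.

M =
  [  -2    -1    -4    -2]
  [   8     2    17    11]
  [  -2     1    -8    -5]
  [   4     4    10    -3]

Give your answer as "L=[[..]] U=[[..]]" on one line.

  r1 -= -4·r0 → [0,-2,1,3]
  r2 -= 1·r0 → [0,2,-4,-3]
  r3 -= -2·r0 → [0,2,2,-7]
  r2 -= -1·r1 → [0,0,-3,0]
  r3 -= -1·r1 → [0,0,3,-4]
  r3 -= -1·r2 → [0,0,0,-4]

L=[[1,0,0,0],[-4,1,0,0],[1,-1,1,0],[-2,-1,-1,1]] U=[[-2,-1,-4,-2],[0,-2,1,3],[0,0,-3,0],[0,0,0,-4]]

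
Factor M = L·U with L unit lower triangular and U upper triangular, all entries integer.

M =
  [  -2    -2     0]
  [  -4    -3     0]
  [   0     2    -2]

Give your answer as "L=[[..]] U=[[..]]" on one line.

  R1 -= 2·R0 → [0,1,0]
  R2 -= 0·R0 → [0,2,-2]
  R2 -= 2·R1 → [0,0,-2]

L=[[1,0,0],[2,1,0],[0,2,1]] U=[[-2,-2,0],[0,1,0],[0,0,-2]]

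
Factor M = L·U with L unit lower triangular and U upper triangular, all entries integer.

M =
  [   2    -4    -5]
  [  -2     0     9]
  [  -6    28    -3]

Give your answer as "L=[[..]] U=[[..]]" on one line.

  R1 -= -1·R0 → [0,-4,4]
  R2 -= -3·R0 → [0,16,-18]
  R2 -= -4·R1 → [0,0,-2]

L=[[1,0,0],[-1,1,0],[-3,-4,1]] U=[[2,-4,-5],[0,-4,4],[0,0,-2]]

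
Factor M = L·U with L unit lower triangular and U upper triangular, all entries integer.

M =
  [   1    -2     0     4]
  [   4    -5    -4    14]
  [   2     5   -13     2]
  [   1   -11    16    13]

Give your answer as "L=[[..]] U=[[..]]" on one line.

L=[[1,0,0,0],[4,1,0,0],[2,3,1,0],[1,-3,-4,1]] U=[[1,-2,0,4],[0,3,-4,-2],[0,0,-1,0],[0,0,0,3]]

  R1 -= 4·R0 → [0,3,-4,-2]
  R2 -= 2·R0 → [0,9,-13,-6]
  R3 -= 1·R0 → [0,-9,16,9]
  R2 -= 3·R1 → [0,0,-1,0]
  R3 -= -3·R1 → [0,0,4,3]
  R3 -= -4·R2 → [0,0,0,3]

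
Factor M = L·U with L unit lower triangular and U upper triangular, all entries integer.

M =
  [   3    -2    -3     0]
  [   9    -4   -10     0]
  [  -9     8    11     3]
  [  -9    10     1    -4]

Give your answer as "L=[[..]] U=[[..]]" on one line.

  row1 -= 3·row0 → [0,2,-1,0]
  row2 -= -3·row0 → [0,2,2,3]
  row3 -= -3·row0 → [0,4,-8,-4]
  row2 -= 1·row1 → [0,0,3,3]
  row3 -= 2·row1 → [0,0,-6,-4]
  row3 -= -2·row2 → [0,0,0,2]

L=[[1,0,0,0],[3,1,0,0],[-3,1,1,0],[-3,2,-2,1]] U=[[3,-2,-3,0],[0,2,-1,0],[0,0,3,3],[0,0,0,2]]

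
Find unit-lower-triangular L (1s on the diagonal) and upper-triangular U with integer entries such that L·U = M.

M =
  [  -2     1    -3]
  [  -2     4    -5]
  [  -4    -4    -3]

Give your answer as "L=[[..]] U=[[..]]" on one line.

L=[[1,0,0],[1,1,0],[2,-2,1]] U=[[-2,1,-3],[0,3,-2],[0,0,-1]]

  R1 -= 1·R0 → [0,3,-2]
  R2 -= 2·R0 → [0,-6,3]
  R2 -= -2·R1 → [0,0,-1]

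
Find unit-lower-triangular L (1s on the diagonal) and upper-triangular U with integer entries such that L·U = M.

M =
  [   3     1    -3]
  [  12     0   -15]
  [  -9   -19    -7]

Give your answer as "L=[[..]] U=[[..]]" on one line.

L=[[1,0,0],[4,1,0],[-3,4,1]] U=[[3,1,-3],[0,-4,-3],[0,0,-4]]

  R1 -= 4·R0 → [0,-4,-3]
  R2 -= -3·R0 → [0,-16,-16]
  R2 -= 4·R1 → [0,0,-4]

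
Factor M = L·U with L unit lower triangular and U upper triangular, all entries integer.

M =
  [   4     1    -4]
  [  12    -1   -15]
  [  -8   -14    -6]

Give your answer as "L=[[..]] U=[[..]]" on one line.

L=[[1,0,0],[3,1,0],[-2,3,1]] U=[[4,1,-4],[0,-4,-3],[0,0,-5]]

  r1 -= 3·r0 → [0,-4,-3]
  r2 -= -2·r0 → [0,-12,-14]
  r2 -= 3·r1 → [0,0,-5]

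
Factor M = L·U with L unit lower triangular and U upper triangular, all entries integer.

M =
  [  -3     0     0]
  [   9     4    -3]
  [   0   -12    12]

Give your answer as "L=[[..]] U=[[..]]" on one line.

L=[[1,0,0],[-3,1,0],[0,-3,1]] U=[[-3,0,0],[0,4,-3],[0,0,3]]

  row1 -= -3·row0 → [0,4,-3]
  row2 -= 0·row0 → [0,-12,12]
  row2 -= -3·row1 → [0,0,3]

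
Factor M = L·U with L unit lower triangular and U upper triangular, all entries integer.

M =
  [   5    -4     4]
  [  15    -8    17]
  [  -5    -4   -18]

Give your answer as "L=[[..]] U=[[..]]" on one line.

L=[[1,0,0],[3,1,0],[-1,-2,1]] U=[[5,-4,4],[0,4,5],[0,0,-4]]

  r1 -= 3·r0 → [0,4,5]
  r2 -= -1·r0 → [0,-8,-14]
  r2 -= -2·r1 → [0,0,-4]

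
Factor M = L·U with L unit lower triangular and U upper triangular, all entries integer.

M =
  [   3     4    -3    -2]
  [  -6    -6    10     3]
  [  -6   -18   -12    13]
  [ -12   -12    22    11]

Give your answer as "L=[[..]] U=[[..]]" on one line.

L=[[1,0,0,0],[-2,1,0,0],[-2,-5,1,0],[-4,2,1,1]] U=[[3,4,-3,-2],[0,2,4,-1],[0,0,2,4],[0,0,0,1]]

  row1 -= -2·row0 → [0,2,4,-1]
  row2 -= -2·row0 → [0,-10,-18,9]
  row3 -= -4·row0 → [0,4,10,3]
  row2 -= -5·row1 → [0,0,2,4]
  row3 -= 2·row1 → [0,0,2,5]
  row3 -= 1·row2 → [0,0,0,1]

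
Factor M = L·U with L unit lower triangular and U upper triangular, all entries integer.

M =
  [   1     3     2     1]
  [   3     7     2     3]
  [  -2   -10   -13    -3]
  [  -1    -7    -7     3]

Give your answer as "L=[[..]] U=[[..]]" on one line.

L=[[1,0,0,0],[3,1,0,0],[-2,2,1,0],[-1,2,-3,1]] U=[[1,3,2,1],[0,-2,-4,0],[0,0,-1,-1],[0,0,0,1]]

  r1 -= 3·r0 → [0,-2,-4,0]
  r2 -= -2·r0 → [0,-4,-9,-1]
  r3 -= -1·r0 → [0,-4,-5,4]
  r2 -= 2·r1 → [0,0,-1,-1]
  r3 -= 2·r1 → [0,0,3,4]
  r3 -= -3·r2 → [0,0,0,1]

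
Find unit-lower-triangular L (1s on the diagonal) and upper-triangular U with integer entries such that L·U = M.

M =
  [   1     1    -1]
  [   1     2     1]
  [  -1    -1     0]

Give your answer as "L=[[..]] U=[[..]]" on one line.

  r1 -= 1·r0 → [0,1,2]
  r2 -= -1·r0 → [0,0,-1]
  r2 -= 0·r1 → [0,0,-1]

L=[[1,0,0],[1,1,0],[-1,0,1]] U=[[1,1,-1],[0,1,2],[0,0,-1]]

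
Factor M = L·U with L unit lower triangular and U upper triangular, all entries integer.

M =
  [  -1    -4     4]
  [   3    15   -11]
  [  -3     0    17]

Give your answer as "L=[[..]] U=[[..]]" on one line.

L=[[1,0,0],[-3,1,0],[3,4,1]] U=[[-1,-4,4],[0,3,1],[0,0,1]]

  R1 -= -3·R0 → [0,3,1]
  R2 -= 3·R0 → [0,12,5]
  R2 -= 4·R1 → [0,0,1]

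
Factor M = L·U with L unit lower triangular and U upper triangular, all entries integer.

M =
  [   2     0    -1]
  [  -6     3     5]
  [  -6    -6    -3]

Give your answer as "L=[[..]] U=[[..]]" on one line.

  r1 -= -3·r0 → [0,3,2]
  r2 -= -3·r0 → [0,-6,-6]
  r2 -= -2·r1 → [0,0,-2]

L=[[1,0,0],[-3,1,0],[-3,-2,1]] U=[[2,0,-1],[0,3,2],[0,0,-2]]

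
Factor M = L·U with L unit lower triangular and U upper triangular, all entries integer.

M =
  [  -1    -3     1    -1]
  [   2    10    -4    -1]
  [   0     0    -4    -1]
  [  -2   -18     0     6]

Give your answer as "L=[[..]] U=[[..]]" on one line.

L=[[1,0,0,0],[-2,1,0,0],[0,0,1,0],[2,-3,2,1]] U=[[-1,-3,1,-1],[0,4,-2,-3],[0,0,-4,-1],[0,0,0,1]]

  row1 -= -2·row0 → [0,4,-2,-3]
  row2 -= 0·row0 → [0,0,-4,-1]
  row3 -= 2·row0 → [0,-12,-2,8]
  row2 -= 0·row1 → [0,0,-4,-1]
  row3 -= -3·row1 → [0,0,-8,-1]
  row3 -= 2·row2 → [0,0,0,1]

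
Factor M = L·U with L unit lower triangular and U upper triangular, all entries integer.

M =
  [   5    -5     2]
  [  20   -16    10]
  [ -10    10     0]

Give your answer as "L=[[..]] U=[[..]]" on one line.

  R1 -= 4·R0 → [0,4,2]
  R2 -= -2·R0 → [0,0,4]
  R2 -= 0·R1 → [0,0,4]

L=[[1,0,0],[4,1,0],[-2,0,1]] U=[[5,-5,2],[0,4,2],[0,0,4]]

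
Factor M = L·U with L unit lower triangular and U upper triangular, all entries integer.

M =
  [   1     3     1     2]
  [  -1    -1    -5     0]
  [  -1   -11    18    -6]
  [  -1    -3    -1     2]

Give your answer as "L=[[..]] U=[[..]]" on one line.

L=[[1,0,0,0],[-1,1,0,0],[-1,-4,1,0],[-1,0,0,1]] U=[[1,3,1,2],[0,2,-4,2],[0,0,3,4],[0,0,0,4]]

  row1 -= -1·row0 → [0,2,-4,2]
  row2 -= -1·row0 → [0,-8,19,-4]
  row3 -= -1·row0 → [0,0,0,4]
  row2 -= -4·row1 → [0,0,3,4]
  row3 -= 0·row1 → [0,0,0,4]
  row3 -= 0·row2 → [0,0,0,4]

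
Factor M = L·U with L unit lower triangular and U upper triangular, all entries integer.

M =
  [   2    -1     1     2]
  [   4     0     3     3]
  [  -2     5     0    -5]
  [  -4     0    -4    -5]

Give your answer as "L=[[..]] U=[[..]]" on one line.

L=[[1,0,0,0],[2,1,0,0],[-1,2,1,0],[-2,-1,1,1]] U=[[2,-1,1,2],[0,2,1,-1],[0,0,-1,-1],[0,0,0,-1]]

  r1 -= 2·r0 → [0,2,1,-1]
  r2 -= -1·r0 → [0,4,1,-3]
  r3 -= -2·r0 → [0,-2,-2,-1]
  r2 -= 2·r1 → [0,0,-1,-1]
  r3 -= -1·r1 → [0,0,-1,-2]
  r3 -= 1·r2 → [0,0,0,-1]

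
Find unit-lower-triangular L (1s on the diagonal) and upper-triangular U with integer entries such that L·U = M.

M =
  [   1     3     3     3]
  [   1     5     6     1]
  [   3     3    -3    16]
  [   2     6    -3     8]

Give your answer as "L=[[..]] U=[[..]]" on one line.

L=[[1,0,0,0],[1,1,0,0],[3,-3,1,0],[2,0,3,1]] U=[[1,3,3,3],[0,2,3,-2],[0,0,-3,1],[0,0,0,-1]]

  r1 -= 1·r0 → [0,2,3,-2]
  r2 -= 3·r0 → [0,-6,-12,7]
  r3 -= 2·r0 → [0,0,-9,2]
  r2 -= -3·r1 → [0,0,-3,1]
  r3 -= 0·r1 → [0,0,-9,2]
  r3 -= 3·r2 → [0,0,0,-1]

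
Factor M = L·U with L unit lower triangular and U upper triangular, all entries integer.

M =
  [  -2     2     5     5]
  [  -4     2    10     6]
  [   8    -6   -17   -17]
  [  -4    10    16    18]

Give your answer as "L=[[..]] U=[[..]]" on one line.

  row1 -= 2·row0 → [0,-2,0,-4]
  row2 -= -4·row0 → [0,2,3,3]
  row3 -= 2·row0 → [0,6,6,8]
  row2 -= -1·row1 → [0,0,3,-1]
  row3 -= -3·row1 → [0,0,6,-4]
  row3 -= 2·row2 → [0,0,0,-2]

L=[[1,0,0,0],[2,1,0,0],[-4,-1,1,0],[2,-3,2,1]] U=[[-2,2,5,5],[0,-2,0,-4],[0,0,3,-1],[0,0,0,-2]]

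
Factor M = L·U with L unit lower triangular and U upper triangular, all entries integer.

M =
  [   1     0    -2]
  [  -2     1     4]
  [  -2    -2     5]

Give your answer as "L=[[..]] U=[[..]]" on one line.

L=[[1,0,0],[-2,1,0],[-2,-2,1]] U=[[1,0,-2],[0,1,0],[0,0,1]]

  r1 -= -2·r0 → [0,1,0]
  r2 -= -2·r0 → [0,-2,1]
  r2 -= -2·r1 → [0,0,1]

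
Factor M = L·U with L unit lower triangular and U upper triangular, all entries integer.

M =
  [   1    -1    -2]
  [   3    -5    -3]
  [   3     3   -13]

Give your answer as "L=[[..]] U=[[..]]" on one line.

L=[[1,0,0],[3,1,0],[3,-3,1]] U=[[1,-1,-2],[0,-2,3],[0,0,2]]

  r1 -= 3·r0 → [0,-2,3]
  r2 -= 3·r0 → [0,6,-7]
  r2 -= -3·r1 → [0,0,2]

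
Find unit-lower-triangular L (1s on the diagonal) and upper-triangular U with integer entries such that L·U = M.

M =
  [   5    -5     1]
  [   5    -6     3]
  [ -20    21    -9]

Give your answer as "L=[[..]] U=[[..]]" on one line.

  r1 -= 1·r0 → [0,-1,2]
  r2 -= -4·r0 → [0,1,-5]
  r2 -= -1·r1 → [0,0,-3]

L=[[1,0,0],[1,1,0],[-4,-1,1]] U=[[5,-5,1],[0,-1,2],[0,0,-3]]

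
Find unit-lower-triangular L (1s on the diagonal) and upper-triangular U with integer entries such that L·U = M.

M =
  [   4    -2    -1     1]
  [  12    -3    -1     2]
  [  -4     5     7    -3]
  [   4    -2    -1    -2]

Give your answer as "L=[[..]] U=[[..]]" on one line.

  R1 -= 3·R0 → [0,3,2,-1]
  R2 -= -1·R0 → [0,3,6,-2]
  R3 -= 1·R0 → [0,0,0,-3]
  R2 -= 1·R1 → [0,0,4,-1]
  R3 -= 0·R1 → [0,0,0,-3]
  R3 -= 0·R2 → [0,0,0,-3]

L=[[1,0,0,0],[3,1,0,0],[-1,1,1,0],[1,0,0,1]] U=[[4,-2,-1,1],[0,3,2,-1],[0,0,4,-1],[0,0,0,-3]]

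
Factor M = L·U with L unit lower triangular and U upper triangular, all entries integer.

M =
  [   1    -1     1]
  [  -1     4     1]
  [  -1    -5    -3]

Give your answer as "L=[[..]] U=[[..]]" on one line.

L=[[1,0,0],[-1,1,0],[-1,-2,1]] U=[[1,-1,1],[0,3,2],[0,0,2]]

  row1 -= -1·row0 → [0,3,2]
  row2 -= -1·row0 → [0,-6,-2]
  row2 -= -2·row1 → [0,0,2]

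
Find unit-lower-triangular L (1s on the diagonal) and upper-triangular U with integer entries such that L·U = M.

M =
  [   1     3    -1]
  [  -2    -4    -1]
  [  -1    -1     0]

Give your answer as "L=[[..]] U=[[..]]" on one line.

L=[[1,0,0],[-2,1,0],[-1,1,1]] U=[[1,3,-1],[0,2,-3],[0,0,2]]

  R1 -= -2·R0 → [0,2,-3]
  R2 -= -1·R0 → [0,2,-1]
  R2 -= 1·R1 → [0,0,2]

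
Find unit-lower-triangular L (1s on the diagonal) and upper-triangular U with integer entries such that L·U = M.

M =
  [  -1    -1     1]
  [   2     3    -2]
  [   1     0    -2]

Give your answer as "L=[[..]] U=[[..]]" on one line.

L=[[1,0,0],[-2,1,0],[-1,-1,1]] U=[[-1,-1,1],[0,1,0],[0,0,-1]]

  row1 -= -2·row0 → [0,1,0]
  row2 -= -1·row0 → [0,-1,-1]
  row2 -= -1·row1 → [0,0,-1]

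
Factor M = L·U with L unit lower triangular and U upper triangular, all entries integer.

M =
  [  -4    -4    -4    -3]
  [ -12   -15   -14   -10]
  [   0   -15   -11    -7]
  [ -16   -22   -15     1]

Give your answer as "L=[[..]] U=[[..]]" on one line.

L=[[1,0,0,0],[3,1,0,0],[0,5,1,0],[4,2,-5,1]] U=[[-4,-4,-4,-3],[0,-3,-2,-1],[0,0,-1,-2],[0,0,0,5]]

  row1 -= 3·row0 → [0,-3,-2,-1]
  row2 -= 0·row0 → [0,-15,-11,-7]
  row3 -= 4·row0 → [0,-6,1,13]
  row2 -= 5·row1 → [0,0,-1,-2]
  row3 -= 2·row1 → [0,0,5,15]
  row3 -= -5·row2 → [0,0,0,5]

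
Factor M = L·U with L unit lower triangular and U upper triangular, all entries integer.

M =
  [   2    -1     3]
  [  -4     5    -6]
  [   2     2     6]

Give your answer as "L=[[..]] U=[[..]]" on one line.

  r1 -= -2·r0 → [0,3,0]
  r2 -= 1·r0 → [0,3,3]
  r2 -= 1·r1 → [0,0,3]

L=[[1,0,0],[-2,1,0],[1,1,1]] U=[[2,-1,3],[0,3,0],[0,0,3]]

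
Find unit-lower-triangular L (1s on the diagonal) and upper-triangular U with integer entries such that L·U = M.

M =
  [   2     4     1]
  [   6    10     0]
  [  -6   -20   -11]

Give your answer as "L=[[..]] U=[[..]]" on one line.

  row1 -= 3·row0 → [0,-2,-3]
  row2 -= -3·row0 → [0,-8,-8]
  row2 -= 4·row1 → [0,0,4]

L=[[1,0,0],[3,1,0],[-3,4,1]] U=[[2,4,1],[0,-2,-3],[0,0,4]]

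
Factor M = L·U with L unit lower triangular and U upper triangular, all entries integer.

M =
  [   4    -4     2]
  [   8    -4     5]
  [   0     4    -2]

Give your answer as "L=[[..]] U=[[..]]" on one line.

  r1 -= 2·r0 → [0,4,1]
  r2 -= 0·r0 → [0,4,-2]
  r2 -= 1·r1 → [0,0,-3]

L=[[1,0,0],[2,1,0],[0,1,1]] U=[[4,-4,2],[0,4,1],[0,0,-3]]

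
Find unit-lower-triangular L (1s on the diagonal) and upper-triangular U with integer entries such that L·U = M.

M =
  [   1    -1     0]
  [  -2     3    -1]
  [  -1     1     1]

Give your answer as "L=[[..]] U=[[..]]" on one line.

  r1 -= -2·r0 → [0,1,-1]
  r2 -= -1·r0 → [0,0,1]
  r2 -= 0·r1 → [0,0,1]

L=[[1,0,0],[-2,1,0],[-1,0,1]] U=[[1,-1,0],[0,1,-1],[0,0,1]]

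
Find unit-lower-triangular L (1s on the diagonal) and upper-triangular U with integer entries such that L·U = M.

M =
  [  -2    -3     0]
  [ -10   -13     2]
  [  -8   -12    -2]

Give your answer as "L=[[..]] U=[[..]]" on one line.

L=[[1,0,0],[5,1,0],[4,0,1]] U=[[-2,-3,0],[0,2,2],[0,0,-2]]

  R1 -= 5·R0 → [0,2,2]
  R2 -= 4·R0 → [0,0,-2]
  R2 -= 0·R1 → [0,0,-2]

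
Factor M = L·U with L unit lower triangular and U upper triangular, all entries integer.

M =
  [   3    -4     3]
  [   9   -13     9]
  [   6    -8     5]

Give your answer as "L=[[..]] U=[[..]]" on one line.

L=[[1,0,0],[3,1,0],[2,0,1]] U=[[3,-4,3],[0,-1,0],[0,0,-1]]

  row1 -= 3·row0 → [0,-1,0]
  row2 -= 2·row0 → [0,0,-1]
  row2 -= 0·row1 → [0,0,-1]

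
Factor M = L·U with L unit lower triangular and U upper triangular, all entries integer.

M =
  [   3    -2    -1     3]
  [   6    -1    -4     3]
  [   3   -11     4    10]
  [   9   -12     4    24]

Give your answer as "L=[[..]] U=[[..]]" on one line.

L=[[1,0,0,0],[2,1,0,0],[1,-3,1,0],[3,-2,-3,1]] U=[[3,-2,-1,3],[0,3,-2,-3],[0,0,-1,-2],[0,0,0,3]]

  R1 -= 2·R0 → [0,3,-2,-3]
  R2 -= 1·R0 → [0,-9,5,7]
  R3 -= 3·R0 → [0,-6,7,15]
  R2 -= -3·R1 → [0,0,-1,-2]
  R3 -= -2·R1 → [0,0,3,9]
  R3 -= -3·R2 → [0,0,0,3]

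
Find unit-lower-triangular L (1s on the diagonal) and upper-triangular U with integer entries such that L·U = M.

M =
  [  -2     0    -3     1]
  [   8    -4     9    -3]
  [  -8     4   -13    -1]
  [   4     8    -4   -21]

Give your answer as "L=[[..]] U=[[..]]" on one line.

  row1 -= -4·row0 → [0,-4,-3,1]
  row2 -= 4·row0 → [0,4,-1,-5]
  row3 -= -2·row0 → [0,8,-10,-19]
  row2 -= -1·row1 → [0,0,-4,-4]
  row3 -= -2·row1 → [0,0,-16,-17]
  row3 -= 4·row2 → [0,0,0,-1]

L=[[1,0,0,0],[-4,1,0,0],[4,-1,1,0],[-2,-2,4,1]] U=[[-2,0,-3,1],[0,-4,-3,1],[0,0,-4,-4],[0,0,0,-1]]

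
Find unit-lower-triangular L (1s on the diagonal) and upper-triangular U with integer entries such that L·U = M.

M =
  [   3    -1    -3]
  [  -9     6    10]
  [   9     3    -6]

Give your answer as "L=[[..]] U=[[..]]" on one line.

  row1 -= -3·row0 → [0,3,1]
  row2 -= 3·row0 → [0,6,3]
  row2 -= 2·row1 → [0,0,1]

L=[[1,0,0],[-3,1,0],[3,2,1]] U=[[3,-1,-3],[0,3,1],[0,0,1]]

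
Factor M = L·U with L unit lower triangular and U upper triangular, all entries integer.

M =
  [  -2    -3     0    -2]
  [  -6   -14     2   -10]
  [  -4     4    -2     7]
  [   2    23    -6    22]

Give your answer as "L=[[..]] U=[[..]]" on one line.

L=[[1,0,0,0],[3,1,0,0],[2,-2,1,0],[-1,-4,1,1]] U=[[-2,-3,0,-2],[0,-5,2,-4],[0,0,2,3],[0,0,0,1]]

  R1 -= 3·R0 → [0,-5,2,-4]
  R2 -= 2·R0 → [0,10,-2,11]
  R3 -= -1·R0 → [0,20,-6,20]
  R2 -= -2·R1 → [0,0,2,3]
  R3 -= -4·R1 → [0,0,2,4]
  R3 -= 1·R2 → [0,0,0,1]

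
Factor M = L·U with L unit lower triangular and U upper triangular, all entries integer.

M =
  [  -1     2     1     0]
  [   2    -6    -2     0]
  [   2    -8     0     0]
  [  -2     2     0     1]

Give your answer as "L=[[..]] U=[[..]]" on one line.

L=[[1,0,0,0],[-2,1,0,0],[-2,2,1,0],[2,1,-1,1]] U=[[-1,2,1,0],[0,-2,0,0],[0,0,2,0],[0,0,0,1]]

  R1 -= -2·R0 → [0,-2,0,0]
  R2 -= -2·R0 → [0,-4,2,0]
  R3 -= 2·R0 → [0,-2,-2,1]
  R2 -= 2·R1 → [0,0,2,0]
  R3 -= 1·R1 → [0,0,-2,1]
  R3 -= -1·R2 → [0,0,0,1]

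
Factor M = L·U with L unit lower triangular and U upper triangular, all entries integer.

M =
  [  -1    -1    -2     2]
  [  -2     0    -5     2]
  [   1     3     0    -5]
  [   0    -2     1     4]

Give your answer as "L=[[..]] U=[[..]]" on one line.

  row1 -= 2·row0 → [0,2,-1,-2]
  row2 -= -1·row0 → [0,2,-2,-3]
  row3 -= 0·row0 → [0,-2,1,4]
  row2 -= 1·row1 → [0,0,-1,-1]
  row3 -= -1·row1 → [0,0,0,2]
  row3 -= 0·row2 → [0,0,0,2]

L=[[1,0,0,0],[2,1,0,0],[-1,1,1,0],[0,-1,0,1]] U=[[-1,-1,-2,2],[0,2,-1,-2],[0,0,-1,-1],[0,0,0,2]]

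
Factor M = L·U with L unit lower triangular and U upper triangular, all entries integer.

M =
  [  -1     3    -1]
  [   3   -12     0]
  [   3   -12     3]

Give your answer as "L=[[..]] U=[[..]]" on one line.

  row1 -= -3·row0 → [0,-3,-3]
  row2 -= -3·row0 → [0,-3,0]
  row2 -= 1·row1 → [0,0,3]

L=[[1,0,0],[-3,1,0],[-3,1,1]] U=[[-1,3,-1],[0,-3,-3],[0,0,3]]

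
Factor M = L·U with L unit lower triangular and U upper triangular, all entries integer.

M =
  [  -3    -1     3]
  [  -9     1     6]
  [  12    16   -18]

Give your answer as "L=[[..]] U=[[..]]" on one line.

L=[[1,0,0],[3,1,0],[-4,3,1]] U=[[-3,-1,3],[0,4,-3],[0,0,3]]

  R1 -= 3·R0 → [0,4,-3]
  R2 -= -4·R0 → [0,12,-6]
  R2 -= 3·R1 → [0,0,3]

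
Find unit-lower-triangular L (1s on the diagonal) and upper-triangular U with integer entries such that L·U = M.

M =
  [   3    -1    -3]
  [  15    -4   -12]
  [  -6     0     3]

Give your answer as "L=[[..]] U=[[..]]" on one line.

L=[[1,0,0],[5,1,0],[-2,-2,1]] U=[[3,-1,-3],[0,1,3],[0,0,3]]

  r1 -= 5·r0 → [0,1,3]
  r2 -= -2·r0 → [0,-2,-3]
  r2 -= -2·r1 → [0,0,3]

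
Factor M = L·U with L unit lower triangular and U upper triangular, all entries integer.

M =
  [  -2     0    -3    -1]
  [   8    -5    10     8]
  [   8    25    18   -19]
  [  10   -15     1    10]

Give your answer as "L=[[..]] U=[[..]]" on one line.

  R1 -= -4·R0 → [0,-5,-2,4]
  R2 -= -4·R0 → [0,25,6,-23]
  R3 -= -5·R0 → [0,-15,-14,5]
  R2 -= -5·R1 → [0,0,-4,-3]
  R3 -= 3·R1 → [0,0,-8,-7]
  R3 -= 2·R2 → [0,0,0,-1]

L=[[1,0,0,0],[-4,1,0,0],[-4,-5,1,0],[-5,3,2,1]] U=[[-2,0,-3,-1],[0,-5,-2,4],[0,0,-4,-3],[0,0,0,-1]]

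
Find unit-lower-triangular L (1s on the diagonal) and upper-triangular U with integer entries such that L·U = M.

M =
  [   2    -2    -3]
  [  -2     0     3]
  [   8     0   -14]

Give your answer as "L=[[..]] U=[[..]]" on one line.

L=[[1,0,0],[-1,1,0],[4,-4,1]] U=[[2,-2,-3],[0,-2,0],[0,0,-2]]

  r1 -= -1·r0 → [0,-2,0]
  r2 -= 4·r0 → [0,8,-2]
  r2 -= -4·r1 → [0,0,-2]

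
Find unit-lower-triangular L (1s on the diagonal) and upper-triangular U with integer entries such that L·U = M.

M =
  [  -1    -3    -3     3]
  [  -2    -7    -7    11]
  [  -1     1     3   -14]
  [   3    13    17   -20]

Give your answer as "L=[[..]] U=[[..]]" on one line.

L=[[1,0,0,0],[2,1,0,0],[1,-4,1,0],[-3,-4,2,1]] U=[[-1,-3,-3,3],[0,-1,-1,5],[0,0,2,3],[0,0,0,3]]

  row1 -= 2·row0 → [0,-1,-1,5]
  row2 -= 1·row0 → [0,4,6,-17]
  row3 -= -3·row0 → [0,4,8,-11]
  row2 -= -4·row1 → [0,0,2,3]
  row3 -= -4·row1 → [0,0,4,9]
  row3 -= 2·row2 → [0,0,0,3]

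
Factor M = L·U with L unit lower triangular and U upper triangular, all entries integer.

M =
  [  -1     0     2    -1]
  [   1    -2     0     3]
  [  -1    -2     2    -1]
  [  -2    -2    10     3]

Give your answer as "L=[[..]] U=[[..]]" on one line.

  R1 -= -1·R0 → [0,-2,2,2]
  R2 -= 1·R0 → [0,-2,0,0]
  R3 -= 2·R0 → [0,-2,6,5]
  R2 -= 1·R1 → [0,0,-2,-2]
  R3 -= 1·R1 → [0,0,4,3]
  R3 -= -2·R2 → [0,0,0,-1]

L=[[1,0,0,0],[-1,1,0,0],[1,1,1,0],[2,1,-2,1]] U=[[-1,0,2,-1],[0,-2,2,2],[0,0,-2,-2],[0,0,0,-1]]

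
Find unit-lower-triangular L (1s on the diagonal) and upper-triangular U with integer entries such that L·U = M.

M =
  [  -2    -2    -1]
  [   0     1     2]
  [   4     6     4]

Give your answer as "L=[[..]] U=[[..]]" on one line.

L=[[1,0,0],[0,1,0],[-2,2,1]] U=[[-2,-2,-1],[0,1,2],[0,0,-2]]

  r1 -= 0·r0 → [0,1,2]
  r2 -= -2·r0 → [0,2,2]
  r2 -= 2·r1 → [0,0,-2]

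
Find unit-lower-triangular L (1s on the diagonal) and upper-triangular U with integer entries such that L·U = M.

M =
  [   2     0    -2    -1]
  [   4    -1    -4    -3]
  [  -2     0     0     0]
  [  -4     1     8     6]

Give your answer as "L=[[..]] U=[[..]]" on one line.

  R1 -= 2·R0 → [0,-1,0,-1]
  R2 -= -1·R0 → [0,0,-2,-1]
  R3 -= -2·R0 → [0,1,4,4]
  R2 -= 0·R1 → [0,0,-2,-1]
  R3 -= -1·R1 → [0,0,4,3]
  R3 -= -2·R2 → [0,0,0,1]

L=[[1,0,0,0],[2,1,0,0],[-1,0,1,0],[-2,-1,-2,1]] U=[[2,0,-2,-1],[0,-1,0,-1],[0,0,-2,-1],[0,0,0,1]]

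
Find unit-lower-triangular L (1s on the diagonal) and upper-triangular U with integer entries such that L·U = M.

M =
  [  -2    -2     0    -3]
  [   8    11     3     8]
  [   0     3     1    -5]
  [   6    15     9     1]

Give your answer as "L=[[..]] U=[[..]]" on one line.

L=[[1,0,0,0],[-4,1,0,0],[0,1,1,0],[-3,3,0,1]] U=[[-2,-2,0,-3],[0,3,3,-4],[0,0,-2,-1],[0,0,0,4]]

  R1 -= -4·R0 → [0,3,3,-4]
  R2 -= 0·R0 → [0,3,1,-5]
  R3 -= -3·R0 → [0,9,9,-8]
  R2 -= 1·R1 → [0,0,-2,-1]
  R3 -= 3·R1 → [0,0,0,4]
  R3 -= 0·R2 → [0,0,0,4]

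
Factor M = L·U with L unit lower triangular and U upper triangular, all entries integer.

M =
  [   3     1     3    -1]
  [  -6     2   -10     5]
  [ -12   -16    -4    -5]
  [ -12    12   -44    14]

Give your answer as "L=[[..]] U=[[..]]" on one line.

L=[[1,0,0,0],[-2,1,0,0],[-4,-3,1,0],[-4,4,4,1]] U=[[3,1,3,-1],[0,4,-4,3],[0,0,-4,0],[0,0,0,-2]]

  r1 -= -2·r0 → [0,4,-4,3]
  r2 -= -4·r0 → [0,-12,8,-9]
  r3 -= -4·r0 → [0,16,-32,10]
  r2 -= -3·r1 → [0,0,-4,0]
  r3 -= 4·r1 → [0,0,-16,-2]
  r3 -= 4·r2 → [0,0,0,-2]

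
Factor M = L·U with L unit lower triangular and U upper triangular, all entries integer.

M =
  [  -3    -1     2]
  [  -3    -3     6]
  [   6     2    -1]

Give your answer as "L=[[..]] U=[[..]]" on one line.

L=[[1,0,0],[1,1,0],[-2,0,1]] U=[[-3,-1,2],[0,-2,4],[0,0,3]]

  R1 -= 1·R0 → [0,-2,4]
  R2 -= -2·R0 → [0,0,3]
  R2 -= 0·R1 → [0,0,3]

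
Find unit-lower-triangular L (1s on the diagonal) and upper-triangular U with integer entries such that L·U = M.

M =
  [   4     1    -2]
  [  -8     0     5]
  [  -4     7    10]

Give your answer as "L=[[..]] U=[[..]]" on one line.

L=[[1,0,0],[-2,1,0],[-1,4,1]] U=[[4,1,-2],[0,2,1],[0,0,4]]

  R1 -= -2·R0 → [0,2,1]
  R2 -= -1·R0 → [0,8,8]
  R2 -= 4·R1 → [0,0,4]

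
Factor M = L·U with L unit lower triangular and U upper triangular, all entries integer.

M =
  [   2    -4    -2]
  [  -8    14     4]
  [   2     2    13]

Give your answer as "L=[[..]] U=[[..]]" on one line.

L=[[1,0,0],[-4,1,0],[1,-3,1]] U=[[2,-4,-2],[0,-2,-4],[0,0,3]]

  row1 -= -4·row0 → [0,-2,-4]
  row2 -= 1·row0 → [0,6,15]
  row2 -= -3·row1 → [0,0,3]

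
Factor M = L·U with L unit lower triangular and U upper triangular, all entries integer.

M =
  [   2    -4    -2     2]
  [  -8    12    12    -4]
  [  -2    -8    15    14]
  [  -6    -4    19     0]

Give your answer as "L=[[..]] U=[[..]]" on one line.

  r1 -= -4·r0 → [0,-4,4,4]
  r2 -= -1·r0 → [0,-12,13,16]
  r3 -= -3·r0 → [0,-16,13,6]
  r2 -= 3·r1 → [0,0,1,4]
  r3 -= 4·r1 → [0,0,-3,-10]
  r3 -= -3·r2 → [0,0,0,2]

L=[[1,0,0,0],[-4,1,0,0],[-1,3,1,0],[-3,4,-3,1]] U=[[2,-4,-2,2],[0,-4,4,4],[0,0,1,4],[0,0,0,2]]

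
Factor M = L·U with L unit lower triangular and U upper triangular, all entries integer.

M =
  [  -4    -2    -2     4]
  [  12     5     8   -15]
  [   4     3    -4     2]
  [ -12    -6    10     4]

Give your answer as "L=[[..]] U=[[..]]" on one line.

  R1 -= -3·R0 → [0,-1,2,-3]
  R2 -= -1·R0 → [0,1,-6,6]
  R3 -= 3·R0 → [0,0,16,-8]
  R2 -= -1·R1 → [0,0,-4,3]
  R3 -= 0·R1 → [0,0,16,-8]
  R3 -= -4·R2 → [0,0,0,4]

L=[[1,0,0,0],[-3,1,0,0],[-1,-1,1,0],[3,0,-4,1]] U=[[-4,-2,-2,4],[0,-1,2,-3],[0,0,-4,3],[0,0,0,4]]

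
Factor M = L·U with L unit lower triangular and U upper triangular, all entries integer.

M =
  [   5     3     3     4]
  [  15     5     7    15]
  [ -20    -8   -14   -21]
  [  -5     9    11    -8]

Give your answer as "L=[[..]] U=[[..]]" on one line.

  r1 -= 3·r0 → [0,-4,-2,3]
  r2 -= -4·r0 → [0,4,-2,-5]
  r3 -= -1·r0 → [0,12,14,-4]
  r2 -= -1·r1 → [0,0,-4,-2]
  r3 -= -3·r1 → [0,0,8,5]
  r3 -= -2·r2 → [0,0,0,1]

L=[[1,0,0,0],[3,1,0,0],[-4,-1,1,0],[-1,-3,-2,1]] U=[[5,3,3,4],[0,-4,-2,3],[0,0,-4,-2],[0,0,0,1]]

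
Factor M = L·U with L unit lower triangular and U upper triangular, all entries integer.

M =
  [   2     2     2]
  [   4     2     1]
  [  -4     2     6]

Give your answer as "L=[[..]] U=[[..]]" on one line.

  R1 -= 2·R0 → [0,-2,-3]
  R2 -= -2·R0 → [0,6,10]
  R2 -= -3·R1 → [0,0,1]

L=[[1,0,0],[2,1,0],[-2,-3,1]] U=[[2,2,2],[0,-2,-3],[0,0,1]]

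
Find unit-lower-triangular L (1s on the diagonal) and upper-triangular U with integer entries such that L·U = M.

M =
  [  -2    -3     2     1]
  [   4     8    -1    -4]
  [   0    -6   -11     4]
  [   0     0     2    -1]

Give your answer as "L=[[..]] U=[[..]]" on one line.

  r1 -= -2·r0 → [0,2,3,-2]
  r2 -= 0·r0 → [0,-6,-11,4]
  r3 -= 0·r0 → [0,0,2,-1]
  r2 -= -3·r1 → [0,0,-2,-2]
  r3 -= 0·r1 → [0,0,2,-1]
  r3 -= -1·r2 → [0,0,0,-3]

L=[[1,0,0,0],[-2,1,0,0],[0,-3,1,0],[0,0,-1,1]] U=[[-2,-3,2,1],[0,2,3,-2],[0,0,-2,-2],[0,0,0,-3]]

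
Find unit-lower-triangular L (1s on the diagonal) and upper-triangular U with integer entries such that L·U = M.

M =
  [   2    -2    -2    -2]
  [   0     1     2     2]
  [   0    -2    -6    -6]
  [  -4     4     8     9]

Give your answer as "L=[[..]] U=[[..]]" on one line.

L=[[1,0,0,0],[0,1,0,0],[0,-2,1,0],[-2,0,-2,1]] U=[[2,-2,-2,-2],[0,1,2,2],[0,0,-2,-2],[0,0,0,1]]

  R1 -= 0·R0 → [0,1,2,2]
  R2 -= 0·R0 → [0,-2,-6,-6]
  R3 -= -2·R0 → [0,0,4,5]
  R2 -= -2·R1 → [0,0,-2,-2]
  R3 -= 0·R1 → [0,0,4,5]
  R3 -= -2·R2 → [0,0,0,1]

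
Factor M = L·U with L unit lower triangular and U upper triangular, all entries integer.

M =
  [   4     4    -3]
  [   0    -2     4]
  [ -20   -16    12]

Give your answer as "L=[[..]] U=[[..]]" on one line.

L=[[1,0,0],[0,1,0],[-5,-2,1]] U=[[4,4,-3],[0,-2,4],[0,0,5]]

  row1 -= 0·row0 → [0,-2,4]
  row2 -= -5·row0 → [0,4,-3]
  row2 -= -2·row1 → [0,0,5]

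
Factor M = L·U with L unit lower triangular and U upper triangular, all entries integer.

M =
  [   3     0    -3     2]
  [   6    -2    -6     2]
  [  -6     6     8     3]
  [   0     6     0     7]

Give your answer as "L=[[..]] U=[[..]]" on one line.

L=[[1,0,0,0],[2,1,0,0],[-2,-3,1,0],[0,-3,0,1]] U=[[3,0,-3,2],[0,-2,0,-2],[0,0,2,1],[0,0,0,1]]

  row1 -= 2·row0 → [0,-2,0,-2]
  row2 -= -2·row0 → [0,6,2,7]
  row3 -= 0·row0 → [0,6,0,7]
  row2 -= -3·row1 → [0,0,2,1]
  row3 -= -3·row1 → [0,0,0,1]
  row3 -= 0·row2 → [0,0,0,1]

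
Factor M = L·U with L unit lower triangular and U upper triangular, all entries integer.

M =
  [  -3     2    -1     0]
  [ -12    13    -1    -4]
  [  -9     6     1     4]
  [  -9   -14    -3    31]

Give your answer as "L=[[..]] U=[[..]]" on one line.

L=[[1,0,0,0],[4,1,0,0],[3,0,1,0],[3,-4,3,1]] U=[[-3,2,-1,0],[0,5,3,-4],[0,0,4,4],[0,0,0,3]]

  row1 -= 4·row0 → [0,5,3,-4]
  row2 -= 3·row0 → [0,0,4,4]
  row3 -= 3·row0 → [0,-20,0,31]
  row2 -= 0·row1 → [0,0,4,4]
  row3 -= -4·row1 → [0,0,12,15]
  row3 -= 3·row2 → [0,0,0,3]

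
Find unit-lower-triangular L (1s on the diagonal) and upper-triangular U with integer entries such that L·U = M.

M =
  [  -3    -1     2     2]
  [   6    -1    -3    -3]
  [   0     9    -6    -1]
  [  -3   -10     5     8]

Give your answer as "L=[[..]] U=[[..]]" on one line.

L=[[1,0,0,0],[-2,1,0,0],[0,-3,1,0],[1,3,0,1]] U=[[-3,-1,2,2],[0,-3,1,1],[0,0,-3,2],[0,0,0,3]]

  row1 -= -2·row0 → [0,-3,1,1]
  row2 -= 0·row0 → [0,9,-6,-1]
  row3 -= 1·row0 → [0,-9,3,6]
  row2 -= -3·row1 → [0,0,-3,2]
  row3 -= 3·row1 → [0,0,0,3]
  row3 -= 0·row2 → [0,0,0,3]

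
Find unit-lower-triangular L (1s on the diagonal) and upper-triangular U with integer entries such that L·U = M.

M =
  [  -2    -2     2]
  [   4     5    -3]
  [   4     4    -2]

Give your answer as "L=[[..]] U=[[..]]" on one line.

L=[[1,0,0],[-2,1,0],[-2,0,1]] U=[[-2,-2,2],[0,1,1],[0,0,2]]

  r1 -= -2·r0 → [0,1,1]
  r2 -= -2·r0 → [0,0,2]
  r2 -= 0·r1 → [0,0,2]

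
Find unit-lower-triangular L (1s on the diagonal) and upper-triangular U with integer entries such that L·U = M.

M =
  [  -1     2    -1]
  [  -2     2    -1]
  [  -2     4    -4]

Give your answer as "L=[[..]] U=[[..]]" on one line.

L=[[1,0,0],[2,1,0],[2,0,1]] U=[[-1,2,-1],[0,-2,1],[0,0,-2]]

  r1 -= 2·r0 → [0,-2,1]
  r2 -= 2·r0 → [0,0,-2]
  r2 -= 0·r1 → [0,0,-2]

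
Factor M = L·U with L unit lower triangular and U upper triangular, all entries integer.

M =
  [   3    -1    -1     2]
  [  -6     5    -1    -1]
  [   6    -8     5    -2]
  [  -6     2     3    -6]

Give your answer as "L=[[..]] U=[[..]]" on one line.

  r1 -= -2·r0 → [0,3,-3,3]
  r2 -= 2·r0 → [0,-6,7,-6]
  r3 -= -2·r0 → [0,0,1,-2]
  r2 -= -2·r1 → [0,0,1,0]
  r3 -= 0·r1 → [0,0,1,-2]
  r3 -= 1·r2 → [0,0,0,-2]

L=[[1,0,0,0],[-2,1,0,0],[2,-2,1,0],[-2,0,1,1]] U=[[3,-1,-1,2],[0,3,-3,3],[0,0,1,0],[0,0,0,-2]]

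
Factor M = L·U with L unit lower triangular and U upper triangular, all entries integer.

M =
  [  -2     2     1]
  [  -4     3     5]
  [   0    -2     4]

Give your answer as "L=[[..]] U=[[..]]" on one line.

L=[[1,0,0],[2,1,0],[0,2,1]] U=[[-2,2,1],[0,-1,3],[0,0,-2]]

  r1 -= 2·r0 → [0,-1,3]
  r2 -= 0·r0 → [0,-2,4]
  r2 -= 2·r1 → [0,0,-2]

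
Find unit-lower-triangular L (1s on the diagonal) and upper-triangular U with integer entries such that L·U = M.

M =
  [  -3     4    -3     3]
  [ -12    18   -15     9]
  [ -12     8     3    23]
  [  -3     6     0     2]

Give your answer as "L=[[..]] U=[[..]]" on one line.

  row1 -= 4·row0 → [0,2,-3,-3]
  row2 -= 4·row0 → [0,-8,15,11]
  row3 -= 1·row0 → [0,2,3,-1]
  row2 -= -4·row1 → [0,0,3,-1]
  row3 -= 1·row1 → [0,0,6,2]
  row3 -= 2·row2 → [0,0,0,4]

L=[[1,0,0,0],[4,1,0,0],[4,-4,1,0],[1,1,2,1]] U=[[-3,4,-3,3],[0,2,-3,-3],[0,0,3,-1],[0,0,0,4]]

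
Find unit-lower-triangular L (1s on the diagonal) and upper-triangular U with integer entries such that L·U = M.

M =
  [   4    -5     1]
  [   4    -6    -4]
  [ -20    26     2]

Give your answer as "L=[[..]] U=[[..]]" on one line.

  row1 -= 1·row0 → [0,-1,-5]
  row2 -= -5·row0 → [0,1,7]
  row2 -= -1·row1 → [0,0,2]

L=[[1,0,0],[1,1,0],[-5,-1,1]] U=[[4,-5,1],[0,-1,-5],[0,0,2]]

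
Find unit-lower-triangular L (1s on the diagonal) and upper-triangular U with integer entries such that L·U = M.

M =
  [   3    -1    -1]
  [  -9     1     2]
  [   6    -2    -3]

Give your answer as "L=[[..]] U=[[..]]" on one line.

L=[[1,0,0],[-3,1,0],[2,0,1]] U=[[3,-1,-1],[0,-2,-1],[0,0,-1]]

  row1 -= -3·row0 → [0,-2,-1]
  row2 -= 2·row0 → [0,0,-1]
  row2 -= 0·row1 → [0,0,-1]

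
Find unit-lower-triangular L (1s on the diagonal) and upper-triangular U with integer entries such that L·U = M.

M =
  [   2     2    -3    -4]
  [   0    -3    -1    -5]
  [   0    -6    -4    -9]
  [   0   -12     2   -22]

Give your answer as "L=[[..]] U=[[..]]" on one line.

L=[[1,0,0,0],[0,1,0,0],[0,2,1,0],[0,4,-3,1]] U=[[2,2,-3,-4],[0,-3,-1,-5],[0,0,-2,1],[0,0,0,1]]

  r1 -= 0·r0 → [0,-3,-1,-5]
  r2 -= 0·r0 → [0,-6,-4,-9]
  r3 -= 0·r0 → [0,-12,2,-22]
  r2 -= 2·r1 → [0,0,-2,1]
  r3 -= 4·r1 → [0,0,6,-2]
  r3 -= -3·r2 → [0,0,0,1]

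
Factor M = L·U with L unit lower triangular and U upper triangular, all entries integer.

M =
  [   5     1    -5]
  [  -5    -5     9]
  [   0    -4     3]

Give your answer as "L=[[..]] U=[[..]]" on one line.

  R1 -= -1·R0 → [0,-4,4]
  R2 -= 0·R0 → [0,-4,3]
  R2 -= 1·R1 → [0,0,-1]

L=[[1,0,0],[-1,1,0],[0,1,1]] U=[[5,1,-5],[0,-4,4],[0,0,-1]]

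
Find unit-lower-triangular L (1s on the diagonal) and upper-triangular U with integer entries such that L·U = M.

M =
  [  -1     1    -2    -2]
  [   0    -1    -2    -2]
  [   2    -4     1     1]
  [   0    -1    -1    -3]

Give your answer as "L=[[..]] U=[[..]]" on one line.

  row1 -= 0·row0 → [0,-1,-2,-2]
  row2 -= -2·row0 → [0,-2,-3,-3]
  row3 -= 0·row0 → [0,-1,-1,-3]
  row2 -= 2·row1 → [0,0,1,1]
  row3 -= 1·row1 → [0,0,1,-1]
  row3 -= 1·row2 → [0,0,0,-2]

L=[[1,0,0,0],[0,1,0,0],[-2,2,1,0],[0,1,1,1]] U=[[-1,1,-2,-2],[0,-1,-2,-2],[0,0,1,1],[0,0,0,-2]]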